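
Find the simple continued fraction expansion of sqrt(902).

[30; (30, 60)]

Write x_i = (sqrt(902) + m_i)/d_i with (m_0, d_0) = (0, 1). a_0 = floor(sqrt(902)) = 30, since 30^2 = 900 <= 902 < 961 = 31^2.
Iterate m_{i+1} = d_i*a_i - m_i, d_{i+1} = (902 - m_{i+1}^2)/d_i, a_{i+1} = floor((a_0 + m_{i+1})/d_{i+1}):
  m_1 = 1*30 - 0 = 30, d_1 = (902 - 30^2)/1 = 2/1 = 2, a_1 = floor((30 + 30)/2) = 30.
  m_2 = 2*30 - 30 = 30, d_2 = (902 - 30^2)/2 = 2/2 = 1, a_2 = floor((30 + 30)/1) = 60.
  m_3 = 1*60 - 30 = 30, d_3 = (902 - 30^2)/1 = 2/1 = 2: (m_3, d_3) = (m_1, d_1) = (30, 2), so from here the quotients repeat a_1, a_2; the period length is 2.
Hence the expansion of sqrt(902) is a_0 = 30 followed by the repeating block 30, 60 (period 2).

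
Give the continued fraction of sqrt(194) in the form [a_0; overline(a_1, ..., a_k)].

[13; overline(1, 12, 1, 26)]

Write x_i = (sqrt(194) + m_i)/d_i with (m_0, d_0) = (0, 1). a_0 = floor(sqrt(194)) = 13, since 13^2 = 169 <= 194 < 196 = 14^2.
Iterate m_{i+1} = d_i*a_i - m_i, d_{i+1} = (194 - m_{i+1}^2)/d_i, a_{i+1} = floor((a_0 + m_{i+1})/d_{i+1}):
  m_1 = 1*13 - 0 = 13, d_1 = (194 - 13^2)/1 = 25/1 = 25, a_1 = floor((13 + 13)/25) = 1.
  m_2 = 25*1 - 13 = 12, d_2 = (194 - 12^2)/25 = 50/25 = 2, a_2 = floor((13 + 12)/2) = 12.
  m_3 = 2*12 - 12 = 12, d_3 = (194 - 12^2)/2 = 50/2 = 25, a_3 = floor((13 + 12)/25) = 1.
  m_4 = 25*1 - 12 = 13, d_4 = (194 - 13^2)/25 = 25/25 = 1, a_4 = floor((13 + 13)/1) = 26.
  m_5 = 1*26 - 13 = 13, d_5 = (194 - 13^2)/1 = 25/1 = 25: (m_5, d_5) = (m_1, d_1) = (13, 25), so from here the quotients repeat a_1, ..., a_4; the period length is 4.
Hence the expansion of sqrt(194) is a_0 = 13 followed by the repeating block 1, 12, 1, 26 (period 4).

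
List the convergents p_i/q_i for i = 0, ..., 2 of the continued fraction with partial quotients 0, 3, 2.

Using the convergent recurrence p_i = a_i*p_{i-1} + p_{i-2}, q_i = a_i*q_{i-1} + q_{i-2} with p_{-2}=0, p_{-1}=1, q_{-2}=1, q_{-1}=0:
  i=0: a_0=0, p_0 = 0*1 + 0 = 0, q_0 = 0*0 + 1 = 1.
  i=1: a_1=3, p_1 = 3*0 + 1 = 1, q_1 = 3*1 + 0 = 3.
  i=2: a_2=2, p_2 = 2*1 + 0 = 2, q_2 = 2*3 + 1 = 7.

0/1, 1/3, 2/7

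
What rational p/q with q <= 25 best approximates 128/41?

Expand x = 128/41 as a continued fraction with the Euclidean algorithm:
  128 = 3*41 + 5, so a_0 = 3.
  41 = 8*5 + 1, so a_1 = 8.
  5 = 5*1 + 0, so a_2 = 5.
so x = [3; 8, 5].
Convergents (p_i = a_i*p_{i-1} + p_{i-2}, q_i = a_i*q_{i-1} + q_{i-2} with p_{-2}=0, p_{-1}=1, q_{-2}=1, q_{-1}=0), until the denominator exceeds 25:
  i=0: a_0=3, p_0 = 3*1 + 0 = 3, q_0 = 3*0 + 1 = 1.
  i=1: a_1=8, p_1 = 8*3 + 1 = 25, q_1 = 8*1 + 0 = 8.
  i=2: a_2=5, p_2 = 5*25 + 3 = 128, q_2 = 5*8 + 1 = 41.
q_2 = 41 > 25, so the last convergent with denominator <= 25 is p_1/q_1 = 25/8.
The closest fraction with denominator <= 25 is either p_1/q_1 or the intermediate fraction (k*p_1 + p_0)/(k*q_1 + q_0) with the largest k >= 1 whose denominator stays <= 25; these approach x as k grows, and every other convergent or intermediate fraction in range is farther away.
Largest k: floor((25 - q_0)/q_1) = floor((25 - 1)/8) = 3.
That gives (3*25 + 3)/(3*8 + 1) = 78/25.
Compare the errors: |x - 25/8| = |128*8 - 25*41|/(41*8) = 1/328, and |x - 78/25| = |128*25 - 78*41|/(41*25) = 2/1025.
Cross-multiplying, 2*328 = 656 < 1025 = 1*1025, so 2/1025 is smaller: the intermediate fraction 78/25 is closer to x than 25/8.

78/25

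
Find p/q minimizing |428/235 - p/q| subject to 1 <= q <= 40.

51/28

Expand x = 428/235 as a continued fraction with the Euclidean algorithm:
  428 = 1*235 + 193, so a_0 = 1.
  235 = 1*193 + 42, so a_1 = 1.
  193 = 4*42 + 25, so a_2 = 4.
  42 = 1*25 + 17, so a_3 = 1.
  25 = 1*17 + 8, so a_4 = 1.
  17 = 2*8 + 1, so a_5 = 2.
  8 = 8*1 + 0, so a_6 = 8.
so x = [1; 1, 4, 1, 1, 2, 8].
Convergents (p_i = a_i*p_{i-1} + p_{i-2}, q_i = a_i*q_{i-1} + q_{i-2} with p_{-2}=0, p_{-1}=1, q_{-2}=1, q_{-1}=0), until the denominator exceeds 40:
  i=0: a_0=1, p_0 = 1*1 + 0 = 1, q_0 = 1*0 + 1 = 1.
  i=1: a_1=1, p_1 = 1*1 + 1 = 2, q_1 = 1*1 + 0 = 1.
  i=2: a_2=4, p_2 = 4*2 + 1 = 9, q_2 = 4*1 + 1 = 5.
  i=3: a_3=1, p_3 = 1*9 + 2 = 11, q_3 = 1*5 + 1 = 6.
  i=4: a_4=1, p_4 = 1*11 + 9 = 20, q_4 = 1*6 + 5 = 11.
  i=5: a_5=2, p_5 = 2*20 + 11 = 51, q_5 = 2*11 + 6 = 28.
  i=6: a_6=8, p_6 = 8*51 + 20 = 428, q_6 = 8*28 + 11 = 235.
q_6 = 235 > 40, so the last convergent with denominator <= 40 is p_5/q_5 = 51/28.
The closest fraction with denominator <= 40 is either p_5/q_5 or the intermediate fraction (k*p_5 + p_4)/(k*q_5 + q_4) with the largest k >= 1 whose denominator stays <= 40; these approach x as k grows, and every other convergent or intermediate fraction in range is farther away.
Largest k: floor((40 - q_4)/q_5) = floor((40 - 11)/28) = 1.
That gives (1*51 + 20)/(1*28 + 11) = 71/39.
Compare the errors: |x - 51/28| = |428*28 - 51*235|/(235*28) = 1/6580, and |x - 71/39| = |428*39 - 71*235|/(235*39) = 7/9165.
Cross-multiplying, 1*9165 = 9165 < 46060 = 7*6580, so 1/6580 is smaller: the convergent 51/28 is closer to x than 71/39.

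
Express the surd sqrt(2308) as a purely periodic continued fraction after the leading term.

[48; (24, 96)]

Write x_i = (sqrt(2308) + m_i)/d_i with (m_0, d_0) = (0, 1). a_0 = floor(sqrt(2308)) = 48, since 48^2 = 2304 <= 2308 < 2401 = 49^2.
Iterate m_{i+1} = d_i*a_i - m_i, d_{i+1} = (2308 - m_{i+1}^2)/d_i, a_{i+1} = floor((a_0 + m_{i+1})/d_{i+1}):
  m_1 = 1*48 - 0 = 48, d_1 = (2308 - 48^2)/1 = 4/1 = 4, a_1 = floor((48 + 48)/4) = 24.
  m_2 = 4*24 - 48 = 48, d_2 = (2308 - 48^2)/4 = 4/4 = 1, a_2 = floor((48 + 48)/1) = 96.
  m_3 = 1*96 - 48 = 48, d_3 = (2308 - 48^2)/1 = 4/1 = 4: (m_3, d_3) = (m_1, d_1) = (48, 4), so from here the quotients repeat a_1, a_2; the period length is 2.
Hence the expansion of sqrt(2308) is a_0 = 48 followed by the repeating block 24, 96 (period 2).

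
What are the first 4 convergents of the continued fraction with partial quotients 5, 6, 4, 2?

5/1, 31/6, 129/25, 289/56

Using the convergent recurrence p_i = a_i*p_{i-1} + p_{i-2}, q_i = a_i*q_{i-1} + q_{i-2} with p_{-2}=0, p_{-1}=1, q_{-2}=1, q_{-1}=0:
  i=0: a_0=5, p_0 = 5*1 + 0 = 5, q_0 = 5*0 + 1 = 1.
  i=1: a_1=6, p_1 = 6*5 + 1 = 31, q_1 = 6*1 + 0 = 6.
  i=2: a_2=4, p_2 = 4*31 + 5 = 129, q_2 = 4*6 + 1 = 25.
  i=3: a_3=2, p_3 = 2*129 + 31 = 289, q_3 = 2*25 + 6 = 56.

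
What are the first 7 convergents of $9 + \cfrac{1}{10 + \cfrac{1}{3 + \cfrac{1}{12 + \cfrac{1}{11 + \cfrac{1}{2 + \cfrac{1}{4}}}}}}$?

9/1, 91/10, 282/31, 3475/382, 38507/4233, 80489/8848, 360463/39625

Using the convergent recurrence p_i = a_i*p_{i-1} + p_{i-2}, q_i = a_i*q_{i-1} + q_{i-2} with p_{-2}=0, p_{-1}=1, q_{-2}=1, q_{-1}=0:
  i=0: a_0=9, p_0 = 9*1 + 0 = 9, q_0 = 9*0 + 1 = 1.
  i=1: a_1=10, p_1 = 10*9 + 1 = 91, q_1 = 10*1 + 0 = 10.
  i=2: a_2=3, p_2 = 3*91 + 9 = 282, q_2 = 3*10 + 1 = 31.
  i=3: a_3=12, p_3 = 12*282 + 91 = 3475, q_3 = 12*31 + 10 = 382.
  i=4: a_4=11, p_4 = 11*3475 + 282 = 38507, q_4 = 11*382 + 31 = 4233.
  i=5: a_5=2, p_5 = 2*38507 + 3475 = 80489, q_5 = 2*4233 + 382 = 8848.
  i=6: a_6=4, p_6 = 4*80489 + 38507 = 360463, q_6 = 4*8848 + 4233 = 39625.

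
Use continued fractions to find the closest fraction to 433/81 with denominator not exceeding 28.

Expand x = 433/81 as a continued fraction with the Euclidean algorithm:
  433 = 5*81 + 28, so a_0 = 5.
  81 = 2*28 + 25, so a_1 = 2.
  28 = 1*25 + 3, so a_2 = 1.
  25 = 8*3 + 1, so a_3 = 8.
  3 = 3*1 + 0, so a_4 = 3.
so x = [5; 2, 1, 8, 3].
Convergents (p_i = a_i*p_{i-1} + p_{i-2}, q_i = a_i*q_{i-1} + q_{i-2} with p_{-2}=0, p_{-1}=1, q_{-2}=1, q_{-1}=0), until the denominator exceeds 28:
  i=0: a_0=5, p_0 = 5*1 + 0 = 5, q_0 = 5*0 + 1 = 1.
  i=1: a_1=2, p_1 = 2*5 + 1 = 11, q_1 = 2*1 + 0 = 2.
  i=2: a_2=1, p_2 = 1*11 + 5 = 16, q_2 = 1*2 + 1 = 3.
  i=3: a_3=8, p_3 = 8*16 + 11 = 139, q_3 = 8*3 + 2 = 26.
  i=4: a_4=3, p_4 = 3*139 + 16 = 433, q_4 = 3*26 + 3 = 81.
q_4 = 81 > 28, so the last convergent with denominator <= 28 is p_3/q_3 = 139/26.
The closest fraction with denominator <= 28 is either p_3/q_3 or the intermediate fraction (k*p_3 + p_2)/(k*q_3 + q_2) with the largest k >= 1 whose denominator stays <= 28; these approach x as k grows, and every other convergent or intermediate fraction in range is farther away.
Largest k: floor((28 - q_2)/q_3) = floor((28 - 3)/26) = 0.
Since k = 0, no intermediate fraction beyond p_3/q_3 has denominator <= 28, so the convergent 139/26 is the closest (its error is |433*26 - 139*81|/(81*26) = 1/2106).

139/26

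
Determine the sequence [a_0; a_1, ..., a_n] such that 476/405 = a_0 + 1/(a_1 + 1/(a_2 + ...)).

Run the Euclidean algorithm on 476 and 405; the successive quotients are the partial quotients a_0, a_1, ... (each step inverts the fractional part left over by the previous one):
  476 = 1*405 + 71, so a_0 = 1.
  405 = 5*71 + 50, so a_1 = 5.
  71 = 1*50 + 21, so a_2 = 1.
  50 = 2*21 + 8, so a_3 = 2.
  21 = 2*8 + 5, so a_4 = 2.
  8 = 1*5 + 3, so a_5 = 1.
  5 = 1*3 + 2, so a_6 = 1.
  3 = 1*2 + 1, so a_7 = 1.
  2 = 2*1 + 0, so a_8 = 2.
The remainder reaches 0 after 9 divisions, so the expansion has 9 partial quotients, read off in order.

[1; 5, 1, 2, 2, 1, 1, 1, 2]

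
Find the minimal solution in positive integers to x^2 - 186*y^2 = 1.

First expand sqrt(186) as a continued fraction. With x_i = (sqrt(186) + m_i)/d_i and (m_0, d_0) = (0, 1): a_0 = floor(sqrt(186)) = 13, since 13^2 = 169 <= 186 < 196 = 14^2.
Iterate m_{i+1} = d_i*a_i - m_i, d_{i+1} = (186 - m_{i+1}^2)/d_i, a_{i+1} = floor((a_0 + m_{i+1})/d_{i+1}):
  m_1 = 1*13 - 0 = 13, d_1 = (186 - 13^2)/1 = 17/1 = 17, a_1 = floor((13 + 13)/17) = 1.
  m_2 = 17*1 - 13 = 4, d_2 = (186 - 4^2)/17 = 170/17 = 10, a_2 = floor((13 + 4)/10) = 1.
  m_3 = 10*1 - 4 = 6, d_3 = (186 - 6^2)/10 = 150/10 = 15, a_3 = floor((13 + 6)/15) = 1.
  m_4 = 15*1 - 6 = 9, d_4 = (186 - 9^2)/15 = 105/15 = 7, a_4 = floor((13 + 9)/7) = 3.
  m_5 = 7*3 - 9 = 12, d_5 = (186 - 12^2)/7 = 42/7 = 6, a_5 = floor((13 + 12)/6) = 4.
  m_6 = 6*4 - 12 = 12, d_6 = (186 - 12^2)/6 = 42/6 = 7, a_6 = floor((13 + 12)/7) = 3.
  m_7 = 7*3 - 12 = 9, d_7 = (186 - 9^2)/7 = 105/7 = 15, a_7 = floor((13 + 9)/15) = 1.
  m_8 = 15*1 - 9 = 6, d_8 = (186 - 6^2)/15 = 150/15 = 10, a_8 = floor((13 + 6)/10) = 1.
  m_9 = 10*1 - 6 = 4, d_9 = (186 - 4^2)/10 = 170/10 = 17, a_9 = floor((13 + 4)/17) = 1.
  m_10 = 17*1 - 4 = 13, d_10 = (186 - 13^2)/17 = 17/17 = 1, a_10 = floor((13 + 13)/1) = 26.
  m_11 = 1*26 - 13 = 13, d_11 = (186 - 13^2)/1 = 17/1 = 17: (m_11, d_11) = (m_1, d_1) = (13, 17), so from here the quotients repeat a_1, ..., a_10; the period length is 10.
So sqrt(186) = [13; (1, 1, 1, 3, 4, 3, 1, 1, 1, 26)] with period length k = 10.
k is even, so the fundamental solution of x^2 - 186y^2 = 1 is (p_{k-1}, q_{k-1}) = (p_9, q_9); compute convergents through index 9.
Convergents (p_i = a_i*p_{i-1} + p_{i-2}, q_i = a_i*q_{i-1} + q_{i-2} with p_{-2}=0, p_{-1}=1, q_{-2}=1, q_{-1}=0):
  i=0: a_0=13, p_0 = 13*1 + 0 = 13, q_0 = 13*0 + 1 = 1.
  i=1: a_1=1, p_1 = 1*13 + 1 = 14, q_1 = 1*1 + 0 = 1.
  i=2: a_2=1, p_2 = 1*14 + 13 = 27, q_2 = 1*1 + 1 = 2.
  i=3: a_3=1, p_3 = 1*27 + 14 = 41, q_3 = 1*2 + 1 = 3.
  i=4: a_4=3, p_4 = 3*41 + 27 = 150, q_4 = 3*3 + 2 = 11.
  i=5: a_5=4, p_5 = 4*150 + 41 = 641, q_5 = 4*11 + 3 = 47.
  i=6: a_6=3, p_6 = 3*641 + 150 = 2073, q_6 = 3*47 + 11 = 152.
  i=7: a_7=1, p_7 = 1*2073 + 641 = 2714, q_7 = 1*152 + 47 = 199.
  i=8: a_8=1, p_8 = 1*2714 + 2073 = 4787, q_8 = 1*199 + 152 = 351.
  i=9: a_9=1, p_9 = 1*4787 + 2714 = 7501, q_9 = 1*351 + 199 = 550.
Check: 7501^2 - 186*550^2 = 56265001 - 56265000 = 1, so (x, y) = (7501, 550) solves the equation, and by the theorem it is the least positive solution.

(x, y) = (7501, 550)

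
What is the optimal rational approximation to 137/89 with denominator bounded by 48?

Expand x = 137/89 as a continued fraction with the Euclidean algorithm:
  137 = 1*89 + 48, so a_0 = 1.
  89 = 1*48 + 41, so a_1 = 1.
  48 = 1*41 + 7, so a_2 = 1.
  41 = 5*7 + 6, so a_3 = 5.
  7 = 1*6 + 1, so a_4 = 1.
  6 = 6*1 + 0, so a_5 = 6.
so x = [1; 1, 1, 5, 1, 6].
Convergents (p_i = a_i*p_{i-1} + p_{i-2}, q_i = a_i*q_{i-1} + q_{i-2} with p_{-2}=0, p_{-1}=1, q_{-2}=1, q_{-1}=0), until the denominator exceeds 48:
  i=0: a_0=1, p_0 = 1*1 + 0 = 1, q_0 = 1*0 + 1 = 1.
  i=1: a_1=1, p_1 = 1*1 + 1 = 2, q_1 = 1*1 + 0 = 1.
  i=2: a_2=1, p_2 = 1*2 + 1 = 3, q_2 = 1*1 + 1 = 2.
  i=3: a_3=5, p_3 = 5*3 + 2 = 17, q_3 = 5*2 + 1 = 11.
  i=4: a_4=1, p_4 = 1*17 + 3 = 20, q_4 = 1*11 + 2 = 13.
  i=5: a_5=6, p_5 = 6*20 + 17 = 137, q_5 = 6*13 + 11 = 89.
q_5 = 89 > 48, so the last convergent with denominator <= 48 is p_4/q_4 = 20/13.
The closest fraction with denominator <= 48 is either p_4/q_4 or the intermediate fraction (k*p_4 + p_3)/(k*q_4 + q_3) with the largest k >= 1 whose denominator stays <= 48; these approach x as k grows, and every other convergent or intermediate fraction in range is farther away.
Largest k: floor((48 - q_3)/q_4) = floor((48 - 11)/13) = 2.
That gives (2*20 + 17)/(2*13 + 11) = 57/37.
Compare the errors: |x - 20/13| = |137*13 - 20*89|/(89*13) = 1/1157, and |x - 57/37| = |137*37 - 57*89|/(89*37) = 4/3293.
Cross-multiplying, 1*3293 = 3293 < 4628 = 4*1157, so 1/1157 is smaller: the convergent 20/13 is closer to x than 57/37.

20/13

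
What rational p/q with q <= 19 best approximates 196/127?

17/11

Expand x = 196/127 as a continued fraction with the Euclidean algorithm:
  196 = 1*127 + 69, so a_0 = 1.
  127 = 1*69 + 58, so a_1 = 1.
  69 = 1*58 + 11, so a_2 = 1.
  58 = 5*11 + 3, so a_3 = 5.
  11 = 3*3 + 2, so a_4 = 3.
  3 = 1*2 + 1, so a_5 = 1.
  2 = 2*1 + 0, so a_6 = 2.
so x = [1; 1, 1, 5, 3, 1, 2].
Convergents (p_i = a_i*p_{i-1} + p_{i-2}, q_i = a_i*q_{i-1} + q_{i-2} with p_{-2}=0, p_{-1}=1, q_{-2}=1, q_{-1}=0), until the denominator exceeds 19:
  i=0: a_0=1, p_0 = 1*1 + 0 = 1, q_0 = 1*0 + 1 = 1.
  i=1: a_1=1, p_1 = 1*1 + 1 = 2, q_1 = 1*1 + 0 = 1.
  i=2: a_2=1, p_2 = 1*2 + 1 = 3, q_2 = 1*1 + 1 = 2.
  i=3: a_3=5, p_3 = 5*3 + 2 = 17, q_3 = 5*2 + 1 = 11.
  i=4: a_4=3, p_4 = 3*17 + 3 = 54, q_4 = 3*11 + 2 = 35.
q_4 = 35 > 19, so the last convergent with denominator <= 19 is p_3/q_3 = 17/11.
The closest fraction with denominator <= 19 is either p_3/q_3 or the intermediate fraction (k*p_3 + p_2)/(k*q_3 + q_2) with the largest k >= 1 whose denominator stays <= 19; these approach x as k grows, and every other convergent or intermediate fraction in range is farther away.
Largest k: floor((19 - q_2)/q_3) = floor((19 - 2)/11) = 1.
That gives (1*17 + 3)/(1*11 + 2) = 20/13.
Compare the errors: |x - 17/11| = |196*11 - 17*127|/(127*11) = 3/1397, and |x - 20/13| = |196*13 - 20*127|/(127*13) = 8/1651.
Cross-multiplying, 3*1651 = 4953 < 11176 = 8*1397, so 3/1397 is smaller: the convergent 17/11 is closer to x than 20/13.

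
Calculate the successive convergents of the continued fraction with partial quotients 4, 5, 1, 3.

4/1, 21/5, 25/6, 96/23

Using the convergent recurrence p_i = a_i*p_{i-1} + p_{i-2}, q_i = a_i*q_{i-1} + q_{i-2} with p_{-2}=0, p_{-1}=1, q_{-2}=1, q_{-1}=0:
  i=0: a_0=4, p_0 = 4*1 + 0 = 4, q_0 = 4*0 + 1 = 1.
  i=1: a_1=5, p_1 = 5*4 + 1 = 21, q_1 = 5*1 + 0 = 5.
  i=2: a_2=1, p_2 = 1*21 + 4 = 25, q_2 = 1*5 + 1 = 6.
  i=3: a_3=3, p_3 = 3*25 + 21 = 96, q_3 = 3*6 + 5 = 23.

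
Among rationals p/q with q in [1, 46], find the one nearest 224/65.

Expand x = 224/65 as a continued fraction with the Euclidean algorithm:
  224 = 3*65 + 29, so a_0 = 3.
  65 = 2*29 + 7, so a_1 = 2.
  29 = 4*7 + 1, so a_2 = 4.
  7 = 7*1 + 0, so a_3 = 7.
so x = [3; 2, 4, 7].
Convergents (p_i = a_i*p_{i-1} + p_{i-2}, q_i = a_i*q_{i-1} + q_{i-2} with p_{-2}=0, p_{-1}=1, q_{-2}=1, q_{-1}=0), until the denominator exceeds 46:
  i=0: a_0=3, p_0 = 3*1 + 0 = 3, q_0 = 3*0 + 1 = 1.
  i=1: a_1=2, p_1 = 2*3 + 1 = 7, q_1 = 2*1 + 0 = 2.
  i=2: a_2=4, p_2 = 4*7 + 3 = 31, q_2 = 4*2 + 1 = 9.
  i=3: a_3=7, p_3 = 7*31 + 7 = 224, q_3 = 7*9 + 2 = 65.
q_3 = 65 > 46, so the last convergent with denominator <= 46 is p_2/q_2 = 31/9.
The closest fraction with denominator <= 46 is either p_2/q_2 or the intermediate fraction (k*p_2 + p_1)/(k*q_2 + q_1) with the largest k >= 1 whose denominator stays <= 46; these approach x as k grows, and every other convergent or intermediate fraction in range is farther away.
Largest k: floor((46 - q_1)/q_2) = floor((46 - 2)/9) = 4.
That gives (4*31 + 7)/(4*9 + 2) = 131/38.
Compare the errors: |x - 31/9| = |224*9 - 31*65|/(65*9) = 1/585, and |x - 131/38| = |224*38 - 131*65|/(65*38) = 3/2470.
Cross-multiplying, 3*585 = 1755 < 2470 = 1*2470, so 3/2470 is smaller: the intermediate fraction 131/38 is closer to x than 31/9.

131/38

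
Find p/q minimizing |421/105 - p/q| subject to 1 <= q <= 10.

4/1

Expand x = 421/105 as a continued fraction with the Euclidean algorithm:
  421 = 4*105 + 1, so a_0 = 4.
  105 = 105*1 + 0, so a_1 = 105.
so x = [4; 105].
Convergents (p_i = a_i*p_{i-1} + p_{i-2}, q_i = a_i*q_{i-1} + q_{i-2} with p_{-2}=0, p_{-1}=1, q_{-2}=1, q_{-1}=0), until the denominator exceeds 10:
  i=0: a_0=4, p_0 = 4*1 + 0 = 4, q_0 = 4*0 + 1 = 1.
  i=1: a_1=105, p_1 = 105*4 + 1 = 421, q_1 = 105*1 + 0 = 105.
q_1 = 105 > 10, so the last convergent with denominator <= 10 is p_0/q_0 = 4/1.
The closest fraction with denominator <= 10 is either p_0/q_0 or the intermediate fraction (k*p_0 + p_{-1})/(k*q_0 + q_{-1}) with the largest k >= 1 whose denominator stays <= 10; these approach x as k grows, and every other convergent or intermediate fraction in range is farther away.
Largest k: floor((10 - q_{-1})/q_0) = floor((10 - 0)/1) = 10 (using the seeds p_{-1} = 1, q_{-1} = 0).
That gives (10*4 + 1)/(10*1 + 0) = 41/10.
Compare the errors: |x - 4/1| = |421*1 - 4*105|/(105*1) = 1/105, and |x - 41/10| = |421*10 - 41*105|/(105*10) = 95/1050.
Cross-multiplying, 1*1050 = 1050 < 9975 = 95*105, so 1/105 is smaller: the convergent 4/1 is closer to x than 41/10.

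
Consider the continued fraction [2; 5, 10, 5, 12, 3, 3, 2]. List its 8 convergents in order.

2/1, 11/5, 112/51, 571/260, 6964/3171, 21463/9773, 71353/32490, 164169/74753

Using the convergent recurrence p_i = a_i*p_{i-1} + p_{i-2}, q_i = a_i*q_{i-1} + q_{i-2} with p_{-2}=0, p_{-1}=1, q_{-2}=1, q_{-1}=0:
  i=0: a_0=2, p_0 = 2*1 + 0 = 2, q_0 = 2*0 + 1 = 1.
  i=1: a_1=5, p_1 = 5*2 + 1 = 11, q_1 = 5*1 + 0 = 5.
  i=2: a_2=10, p_2 = 10*11 + 2 = 112, q_2 = 10*5 + 1 = 51.
  i=3: a_3=5, p_3 = 5*112 + 11 = 571, q_3 = 5*51 + 5 = 260.
  i=4: a_4=12, p_4 = 12*571 + 112 = 6964, q_4 = 12*260 + 51 = 3171.
  i=5: a_5=3, p_5 = 3*6964 + 571 = 21463, q_5 = 3*3171 + 260 = 9773.
  i=6: a_6=3, p_6 = 3*21463 + 6964 = 71353, q_6 = 3*9773 + 3171 = 32490.
  i=7: a_7=2, p_7 = 2*71353 + 21463 = 164169, q_7 = 2*32490 + 9773 = 74753.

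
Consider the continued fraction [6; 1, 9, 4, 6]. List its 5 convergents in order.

6/1, 7/1, 69/10, 283/41, 1767/256

Using the convergent recurrence p_i = a_i*p_{i-1} + p_{i-2}, q_i = a_i*q_{i-1} + q_{i-2} with p_{-2}=0, p_{-1}=1, q_{-2}=1, q_{-1}=0:
  i=0: a_0=6, p_0 = 6*1 + 0 = 6, q_0 = 6*0 + 1 = 1.
  i=1: a_1=1, p_1 = 1*6 + 1 = 7, q_1 = 1*1 + 0 = 1.
  i=2: a_2=9, p_2 = 9*7 + 6 = 69, q_2 = 9*1 + 1 = 10.
  i=3: a_3=4, p_3 = 4*69 + 7 = 283, q_3 = 4*10 + 1 = 41.
  i=4: a_4=6, p_4 = 6*283 + 69 = 1767, q_4 = 6*41 + 10 = 256.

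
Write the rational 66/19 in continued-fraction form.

[3; 2, 9]

Run the Euclidean algorithm on 66 and 19; the successive quotients are the partial quotients a_0, a_1, ... (each step inverts the fractional part left over by the previous one):
  66 = 3*19 + 9, so a_0 = 3.
  19 = 2*9 + 1, so a_1 = 2.
  9 = 9*1 + 0, so a_2 = 9.
The remainder reaches 0 after 3 divisions, so the expansion has 3 partial quotients, read off in order.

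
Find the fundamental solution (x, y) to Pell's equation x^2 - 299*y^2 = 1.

(x, y) = (415, 24)

First expand sqrt(299) as a continued fraction. With x_i = (sqrt(299) + m_i)/d_i and (m_0, d_0) = (0, 1): a_0 = floor(sqrt(299)) = 17, since 17^2 = 289 <= 299 < 324 = 18^2.
Iterate m_{i+1} = d_i*a_i - m_i, d_{i+1} = (299 - m_{i+1}^2)/d_i, a_{i+1} = floor((a_0 + m_{i+1})/d_{i+1}):
  m_1 = 1*17 - 0 = 17, d_1 = (299 - 17^2)/1 = 10/1 = 10, a_1 = floor((17 + 17)/10) = 3.
  m_2 = 10*3 - 17 = 13, d_2 = (299 - 13^2)/10 = 130/10 = 13, a_2 = floor((17 + 13)/13) = 2.
  m_3 = 13*2 - 13 = 13, d_3 = (299 - 13^2)/13 = 130/13 = 10, a_3 = floor((17 + 13)/10) = 3.
  m_4 = 10*3 - 13 = 17, d_4 = (299 - 17^2)/10 = 10/10 = 1, a_4 = floor((17 + 17)/1) = 34.
  m_5 = 1*34 - 17 = 17, d_5 = (299 - 17^2)/1 = 10/1 = 10: (m_5, d_5) = (m_1, d_1) = (17, 10), so from here the quotients repeat a_1, ..., a_4; the period length is 4.
So sqrt(299) = [17; (3, 2, 3, 34)] with period length k = 4.
k is even, so the fundamental solution of x^2 - 299y^2 = 1 is (p_{k-1}, q_{k-1}) = (p_3, q_3); compute convergents through index 3.
Convergents (p_i = a_i*p_{i-1} + p_{i-2}, q_i = a_i*q_{i-1} + q_{i-2} with p_{-2}=0, p_{-1}=1, q_{-2}=1, q_{-1}=0):
  i=0: a_0=17, p_0 = 17*1 + 0 = 17, q_0 = 17*0 + 1 = 1.
  i=1: a_1=3, p_1 = 3*17 + 1 = 52, q_1 = 3*1 + 0 = 3.
  i=2: a_2=2, p_2 = 2*52 + 17 = 121, q_2 = 2*3 + 1 = 7.
  i=3: a_3=3, p_3 = 3*121 + 52 = 415, q_3 = 3*7 + 3 = 24.
Check: 415^2 - 299*24^2 = 172225 - 172224 = 1, so (x, y) = (415, 24) solves the equation, and by the theorem it is the least positive solution.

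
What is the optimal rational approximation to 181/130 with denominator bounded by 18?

25/18

Expand x = 181/130 as a continued fraction with the Euclidean algorithm:
  181 = 1*130 + 51, so a_0 = 1.
  130 = 2*51 + 28, so a_1 = 2.
  51 = 1*28 + 23, so a_2 = 1.
  28 = 1*23 + 5, so a_3 = 1.
  23 = 4*5 + 3, so a_4 = 4.
  5 = 1*3 + 2, so a_5 = 1.
  3 = 1*2 + 1, so a_6 = 1.
  2 = 2*1 + 0, so a_7 = 2.
so x = [1; 2, 1, 1, 4, 1, 1, 2].
Convergents (p_i = a_i*p_{i-1} + p_{i-2}, q_i = a_i*q_{i-1} + q_{i-2} with p_{-2}=0, p_{-1}=1, q_{-2}=1, q_{-1}=0), until the denominator exceeds 18:
  i=0: a_0=1, p_0 = 1*1 + 0 = 1, q_0 = 1*0 + 1 = 1.
  i=1: a_1=2, p_1 = 2*1 + 1 = 3, q_1 = 2*1 + 0 = 2.
  i=2: a_2=1, p_2 = 1*3 + 1 = 4, q_2 = 1*2 + 1 = 3.
  i=3: a_3=1, p_3 = 1*4 + 3 = 7, q_3 = 1*3 + 2 = 5.
  i=4: a_4=4, p_4 = 4*7 + 4 = 32, q_4 = 4*5 + 3 = 23.
q_4 = 23 > 18, so the last convergent with denominator <= 18 is p_3/q_3 = 7/5.
The closest fraction with denominator <= 18 is either p_3/q_3 or the intermediate fraction (k*p_3 + p_2)/(k*q_3 + q_2) with the largest k >= 1 whose denominator stays <= 18; these approach x as k grows, and every other convergent or intermediate fraction in range is farther away.
Largest k: floor((18 - q_2)/q_3) = floor((18 - 3)/5) = 3.
That gives (3*7 + 4)/(3*5 + 3) = 25/18.
Compare the errors: |x - 7/5| = |181*5 - 7*130|/(130*5) = 5/650, and |x - 25/18| = |181*18 - 25*130|/(130*18) = 8/2340.
Cross-multiplying, 8*650 = 5200 < 11700 = 5*2340, so 8/2340 is smaller: the intermediate fraction 25/18 is closer to x than 7/5.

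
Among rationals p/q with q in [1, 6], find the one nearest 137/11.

Expand x = 137/11 as a continued fraction with the Euclidean algorithm:
  137 = 12*11 + 5, so a_0 = 12.
  11 = 2*5 + 1, so a_1 = 2.
  5 = 5*1 + 0, so a_2 = 5.
so x = [12; 2, 5].
Convergents (p_i = a_i*p_{i-1} + p_{i-2}, q_i = a_i*q_{i-1} + q_{i-2} with p_{-2}=0, p_{-1}=1, q_{-2}=1, q_{-1}=0), until the denominator exceeds 6:
  i=0: a_0=12, p_0 = 12*1 + 0 = 12, q_0 = 12*0 + 1 = 1.
  i=1: a_1=2, p_1 = 2*12 + 1 = 25, q_1 = 2*1 + 0 = 2.
  i=2: a_2=5, p_2 = 5*25 + 12 = 137, q_2 = 5*2 + 1 = 11.
q_2 = 11 > 6, so the last convergent with denominator <= 6 is p_1/q_1 = 25/2.
The closest fraction with denominator <= 6 is either p_1/q_1 or the intermediate fraction (k*p_1 + p_0)/(k*q_1 + q_0) with the largest k >= 1 whose denominator stays <= 6; these approach x as k grows, and every other convergent or intermediate fraction in range is farther away.
Largest k: floor((6 - q_0)/q_1) = floor((6 - 1)/2) = 2.
That gives (2*25 + 12)/(2*2 + 1) = 62/5.
Compare the errors: |x - 25/2| = |137*2 - 25*11|/(11*2) = 1/22, and |x - 62/5| = |137*5 - 62*11|/(11*5) = 3/55.
Cross-multiplying, 1*55 = 55 < 66 = 3*22, so 1/22 is smaller: the convergent 25/2 is closer to x than 62/5.

25/2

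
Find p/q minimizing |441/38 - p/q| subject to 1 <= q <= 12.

58/5

Expand x = 441/38 as a continued fraction with the Euclidean algorithm:
  441 = 11*38 + 23, so a_0 = 11.
  38 = 1*23 + 15, so a_1 = 1.
  23 = 1*15 + 8, so a_2 = 1.
  15 = 1*8 + 7, so a_3 = 1.
  8 = 1*7 + 1, so a_4 = 1.
  7 = 7*1 + 0, so a_5 = 7.
so x = [11; 1, 1, 1, 1, 7].
Convergents (p_i = a_i*p_{i-1} + p_{i-2}, q_i = a_i*q_{i-1} + q_{i-2} with p_{-2}=0, p_{-1}=1, q_{-2}=1, q_{-1}=0), until the denominator exceeds 12:
  i=0: a_0=11, p_0 = 11*1 + 0 = 11, q_0 = 11*0 + 1 = 1.
  i=1: a_1=1, p_1 = 1*11 + 1 = 12, q_1 = 1*1 + 0 = 1.
  i=2: a_2=1, p_2 = 1*12 + 11 = 23, q_2 = 1*1 + 1 = 2.
  i=3: a_3=1, p_3 = 1*23 + 12 = 35, q_3 = 1*2 + 1 = 3.
  i=4: a_4=1, p_4 = 1*35 + 23 = 58, q_4 = 1*3 + 2 = 5.
  i=5: a_5=7, p_5 = 7*58 + 35 = 441, q_5 = 7*5 + 3 = 38.
q_5 = 38 > 12, so the last convergent with denominator <= 12 is p_4/q_4 = 58/5.
The closest fraction with denominator <= 12 is either p_4/q_4 or the intermediate fraction (k*p_4 + p_3)/(k*q_4 + q_3) with the largest k >= 1 whose denominator stays <= 12; these approach x as k grows, and every other convergent or intermediate fraction in range is farther away.
Largest k: floor((12 - q_3)/q_4) = floor((12 - 3)/5) = 1.
That gives (1*58 + 35)/(1*5 + 3) = 93/8.
Compare the errors: |x - 58/5| = |441*5 - 58*38|/(38*5) = 1/190, and |x - 93/8| = |441*8 - 93*38|/(38*8) = 6/304.
Cross-multiplying, 1*304 = 304 < 1140 = 6*190, so 1/190 is smaller: the convergent 58/5 is closer to x than 93/8.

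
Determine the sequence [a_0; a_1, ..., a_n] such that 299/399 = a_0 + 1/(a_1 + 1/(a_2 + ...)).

[0; 1, 2, 1, 99]

Run the Euclidean algorithm on 299 and 399; the successive quotients are the partial quotients a_0, a_1, ... (each step inverts the fractional part left over by the previous one):
  299 = 0*399 + 299, so a_0 = 0.
  399 = 1*299 + 100, so a_1 = 1.
  299 = 2*100 + 99, so a_2 = 2.
  100 = 1*99 + 1, so a_3 = 1.
  99 = 99*1 + 0, so a_4 = 99.
The remainder reaches 0 after 5 divisions, so the expansion has 5 partial quotients, read off in order.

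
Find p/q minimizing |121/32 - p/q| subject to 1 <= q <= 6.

19/5

Expand x = 121/32 as a continued fraction with the Euclidean algorithm:
  121 = 3*32 + 25, so a_0 = 3.
  32 = 1*25 + 7, so a_1 = 1.
  25 = 3*7 + 4, so a_2 = 3.
  7 = 1*4 + 3, so a_3 = 1.
  4 = 1*3 + 1, so a_4 = 1.
  3 = 3*1 + 0, so a_5 = 3.
so x = [3; 1, 3, 1, 1, 3].
Convergents (p_i = a_i*p_{i-1} + p_{i-2}, q_i = a_i*q_{i-1} + q_{i-2} with p_{-2}=0, p_{-1}=1, q_{-2}=1, q_{-1}=0), until the denominator exceeds 6:
  i=0: a_0=3, p_0 = 3*1 + 0 = 3, q_0 = 3*0 + 1 = 1.
  i=1: a_1=1, p_1 = 1*3 + 1 = 4, q_1 = 1*1 + 0 = 1.
  i=2: a_2=3, p_2 = 3*4 + 3 = 15, q_2 = 3*1 + 1 = 4.
  i=3: a_3=1, p_3 = 1*15 + 4 = 19, q_3 = 1*4 + 1 = 5.
  i=4: a_4=1, p_4 = 1*19 + 15 = 34, q_4 = 1*5 + 4 = 9.
q_4 = 9 > 6, so the last convergent with denominator <= 6 is p_3/q_3 = 19/5.
The closest fraction with denominator <= 6 is either p_3/q_3 or the intermediate fraction (k*p_3 + p_2)/(k*q_3 + q_2) with the largest k >= 1 whose denominator stays <= 6; these approach x as k grows, and every other convergent or intermediate fraction in range is farther away.
Largest k: floor((6 - q_2)/q_3) = floor((6 - 4)/5) = 0.
Since k = 0, no intermediate fraction beyond p_3/q_3 has denominator <= 6, so the convergent 19/5 is the closest (its error is |121*5 - 19*32|/(32*5) = 3/160).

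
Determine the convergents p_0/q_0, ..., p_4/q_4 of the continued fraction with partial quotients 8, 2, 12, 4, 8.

8/1, 17/2, 212/25, 865/102, 7132/841

Using the convergent recurrence p_i = a_i*p_{i-1} + p_{i-2}, q_i = a_i*q_{i-1} + q_{i-2} with p_{-2}=0, p_{-1}=1, q_{-2}=1, q_{-1}=0:
  i=0: a_0=8, p_0 = 8*1 + 0 = 8, q_0 = 8*0 + 1 = 1.
  i=1: a_1=2, p_1 = 2*8 + 1 = 17, q_1 = 2*1 + 0 = 2.
  i=2: a_2=12, p_2 = 12*17 + 8 = 212, q_2 = 12*2 + 1 = 25.
  i=3: a_3=4, p_3 = 4*212 + 17 = 865, q_3 = 4*25 + 2 = 102.
  i=4: a_4=8, p_4 = 8*865 + 212 = 7132, q_4 = 8*102 + 25 = 841.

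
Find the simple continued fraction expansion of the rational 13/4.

Run the Euclidean algorithm on 13 and 4; the successive quotients are the partial quotients a_0, a_1, ... (each step inverts the fractional part left over by the previous one):
  13 = 3*4 + 1, so a_0 = 3.
  4 = 4*1 + 0, so a_1 = 4.
The remainder reaches 0 after 2 divisions, so the expansion has 2 partial quotients, read off in order.

[3; 4]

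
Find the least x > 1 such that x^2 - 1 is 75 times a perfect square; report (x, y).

First expand sqrt(75) as a continued fraction. With x_i = (sqrt(75) + m_i)/d_i and (m_0, d_0) = (0, 1): a_0 = floor(sqrt(75)) = 8, since 8^2 = 64 <= 75 < 81 = 9^2.
Iterate m_{i+1} = d_i*a_i - m_i, d_{i+1} = (75 - m_{i+1}^2)/d_i, a_{i+1} = floor((a_0 + m_{i+1})/d_{i+1}):
  m_1 = 1*8 - 0 = 8, d_1 = (75 - 8^2)/1 = 11/1 = 11, a_1 = floor((8 + 8)/11) = 1.
  m_2 = 11*1 - 8 = 3, d_2 = (75 - 3^2)/11 = 66/11 = 6, a_2 = floor((8 + 3)/6) = 1.
  m_3 = 6*1 - 3 = 3, d_3 = (75 - 3^2)/6 = 66/6 = 11, a_3 = floor((8 + 3)/11) = 1.
  m_4 = 11*1 - 3 = 8, d_4 = (75 - 8^2)/11 = 11/11 = 1, a_4 = floor((8 + 8)/1) = 16.
  m_5 = 1*16 - 8 = 8, d_5 = (75 - 8^2)/1 = 11/1 = 11: (m_5, d_5) = (m_1, d_1) = (8, 11), so from here the quotients repeat a_1, ..., a_4; the period length is 4.
So sqrt(75) = [8; (1, 1, 1, 16)] with period length k = 4.
k is even, so the fundamental solution of x^2 - 75y^2 = 1 is (p_{k-1}, q_{k-1}) = (p_3, q_3); compute convergents through index 3.
Convergents (p_i = a_i*p_{i-1} + p_{i-2}, q_i = a_i*q_{i-1} + q_{i-2} with p_{-2}=0, p_{-1}=1, q_{-2}=1, q_{-1}=0):
  i=0: a_0=8, p_0 = 8*1 + 0 = 8, q_0 = 8*0 + 1 = 1.
  i=1: a_1=1, p_1 = 1*8 + 1 = 9, q_1 = 1*1 + 0 = 1.
  i=2: a_2=1, p_2 = 1*9 + 8 = 17, q_2 = 1*1 + 1 = 2.
  i=3: a_3=1, p_3 = 1*17 + 9 = 26, q_3 = 1*2 + 1 = 3.
Check: 26^2 - 75*3^2 = 676 - 675 = 1, so (x, y) = (26, 3) solves the equation, and by the theorem it is the least positive solution.

(x, y) = (26, 3)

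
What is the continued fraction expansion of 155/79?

Run the Euclidean algorithm on 155 and 79; the successive quotients are the partial quotients a_0, a_1, ... (each step inverts the fractional part left over by the previous one):
  155 = 1*79 + 76, so a_0 = 1.
  79 = 1*76 + 3, so a_1 = 1.
  76 = 25*3 + 1, so a_2 = 25.
  3 = 3*1 + 0, so a_3 = 3.
The remainder reaches 0 after 4 divisions, so the expansion has 4 partial quotients, read off in order.

[1; 1, 25, 3]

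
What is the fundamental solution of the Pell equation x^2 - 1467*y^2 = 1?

First expand sqrt(1467) as a continued fraction. With x_i = (sqrt(1467) + m_i)/d_i and (m_0, d_0) = (0, 1): a_0 = floor(sqrt(1467)) = 38, since 38^2 = 1444 <= 1467 < 1521 = 39^2.
Iterate m_{i+1} = d_i*a_i - m_i, d_{i+1} = (1467 - m_{i+1}^2)/d_i, a_{i+1} = floor((a_0 + m_{i+1})/d_{i+1}):
  m_1 = 1*38 - 0 = 38, d_1 = (1467 - 38^2)/1 = 23/1 = 23, a_1 = floor((38 + 38)/23) = 3.
  m_2 = 23*3 - 38 = 31, d_2 = (1467 - 31^2)/23 = 506/23 = 22, a_2 = floor((38 + 31)/22) = 3.
  m_3 = 22*3 - 31 = 35, d_3 = (1467 - 35^2)/22 = 242/22 = 11, a_3 = floor((38 + 35)/11) = 6.
  m_4 = 11*6 - 35 = 31, d_4 = (1467 - 31^2)/11 = 506/11 = 46, a_4 = floor((38 + 31)/46) = 1.
  m_5 = 46*1 - 31 = 15, d_5 = (1467 - 15^2)/46 = 1242/46 = 27, a_5 = floor((38 + 15)/27) = 1.
  m_6 = 27*1 - 15 = 12, d_6 = (1467 - 12^2)/27 = 1323/27 = 49, a_6 = floor((38 + 12)/49) = 1.
  m_7 = 49*1 - 12 = 37, d_7 = (1467 - 37^2)/49 = 98/49 = 2, a_7 = floor((38 + 37)/2) = 37.
  m_8 = 2*37 - 37 = 37, d_8 = (1467 - 37^2)/2 = 98/2 = 49, a_8 = floor((38 + 37)/49) = 1.
  m_9 = 49*1 - 37 = 12, d_9 = (1467 - 12^2)/49 = 1323/49 = 27, a_9 = floor((38 + 12)/27) = 1.
  m_10 = 27*1 - 12 = 15, d_10 = (1467 - 15^2)/27 = 1242/27 = 46, a_10 = floor((38 + 15)/46) = 1.
  m_11 = 46*1 - 15 = 31, d_11 = (1467 - 31^2)/46 = 506/46 = 11, a_11 = floor((38 + 31)/11) = 6.
  m_12 = 11*6 - 31 = 35, d_12 = (1467 - 35^2)/11 = 242/11 = 22, a_12 = floor((38 + 35)/22) = 3.
  m_13 = 22*3 - 35 = 31, d_13 = (1467 - 31^2)/22 = 506/22 = 23, a_13 = floor((38 + 31)/23) = 3.
  m_14 = 23*3 - 31 = 38, d_14 = (1467 - 38^2)/23 = 23/23 = 1, a_14 = floor((38 + 38)/1) = 76.
  m_15 = 1*76 - 38 = 38, d_15 = (1467 - 38^2)/1 = 23/1 = 23: (m_15, d_15) = (m_1, d_1) = (38, 23), so from here the quotients repeat a_1, ..., a_14; the period length is 14.
So sqrt(1467) = [38; (3, 3, 6, 1, 1, 1, 37, 1, 1, 1, 6, 3, 3, 76)] with period length k = 14.
k is even, so the fundamental solution of x^2 - 1467y^2 = 1 is (p_{k-1}, q_{k-1}) = (p_13, q_13); compute convergents through index 13.
Convergents (p_i = a_i*p_{i-1} + p_{i-2}, q_i = a_i*q_{i-1} + q_{i-2} with p_{-2}=0, p_{-1}=1, q_{-2}=1, q_{-1}=0):
  i=0: a_0=38, p_0 = 38*1 + 0 = 38, q_0 = 38*0 + 1 = 1.
  i=1: a_1=3, p_1 = 3*38 + 1 = 115, q_1 = 3*1 + 0 = 3.
  i=2: a_2=3, p_2 = 3*115 + 38 = 383, q_2 = 3*3 + 1 = 10.
  i=3: a_3=6, p_3 = 6*383 + 115 = 2413, q_3 = 6*10 + 3 = 63.
  i=4: a_4=1, p_4 = 1*2413 + 383 = 2796, q_4 = 1*63 + 10 = 73.
  i=5: a_5=1, p_5 = 1*2796 + 2413 = 5209, q_5 = 1*73 + 63 = 136.
  i=6: a_6=1, p_6 = 1*5209 + 2796 = 8005, q_6 = 1*136 + 73 = 209.
  i=7: a_7=37, p_7 = 37*8005 + 5209 = 301394, q_7 = 37*209 + 136 = 7869.
  i=8: a_8=1, p_8 = 1*301394 + 8005 = 309399, q_8 = 1*7869 + 209 = 8078.
  i=9: a_9=1, p_9 = 1*309399 + 301394 = 610793, q_9 = 1*8078 + 7869 = 15947.
  i=10: a_10=1, p_10 = 1*610793 + 309399 = 920192, q_10 = 1*15947 + 8078 = 24025.
  i=11: a_11=6, p_11 = 6*920192 + 610793 = 6131945, q_11 = 6*24025 + 15947 = 160097.
  i=12: a_12=3, p_12 = 3*6131945 + 920192 = 19316027, q_12 = 3*160097 + 24025 = 504316.
  i=13: a_13=3, p_13 = 3*19316027 + 6131945 = 64080026, q_13 = 3*504316 + 160097 = 1673045.
Check: 64080026^2 - 1467*1673045^2 = 4106249732160676 - 4106249732160675 = 1, so (x, y) = (64080026, 1673045) solves the equation, and by the theorem it is the least positive solution.

(x, y) = (64080026, 1673045)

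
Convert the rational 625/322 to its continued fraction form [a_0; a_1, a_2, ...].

Run the Euclidean algorithm on 625 and 322; the successive quotients are the partial quotients a_0, a_1, ... (each step inverts the fractional part left over by the previous one):
  625 = 1*322 + 303, so a_0 = 1.
  322 = 1*303 + 19, so a_1 = 1.
  303 = 15*19 + 18, so a_2 = 15.
  19 = 1*18 + 1, so a_3 = 1.
  18 = 18*1 + 0, so a_4 = 18.
The remainder reaches 0 after 5 divisions, so the expansion has 5 partial quotients, read off in order.

[1; 1, 15, 1, 18]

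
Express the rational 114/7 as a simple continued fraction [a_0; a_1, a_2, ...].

Run the Euclidean algorithm on 114 and 7; the successive quotients are the partial quotients a_0, a_1, ... (each step inverts the fractional part left over by the previous one):
  114 = 16*7 + 2, so a_0 = 16.
  7 = 3*2 + 1, so a_1 = 3.
  2 = 2*1 + 0, so a_2 = 2.
The remainder reaches 0 after 3 divisions, so the expansion has 3 partial quotients, read off in order.

[16; 3, 2]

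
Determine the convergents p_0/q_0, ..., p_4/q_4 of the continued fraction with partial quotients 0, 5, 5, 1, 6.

0/1, 1/5, 5/26, 6/31, 41/212

Using the convergent recurrence p_i = a_i*p_{i-1} + p_{i-2}, q_i = a_i*q_{i-1} + q_{i-2} with p_{-2}=0, p_{-1}=1, q_{-2}=1, q_{-1}=0:
  i=0: a_0=0, p_0 = 0*1 + 0 = 0, q_0 = 0*0 + 1 = 1.
  i=1: a_1=5, p_1 = 5*0 + 1 = 1, q_1 = 5*1 + 0 = 5.
  i=2: a_2=5, p_2 = 5*1 + 0 = 5, q_2 = 5*5 + 1 = 26.
  i=3: a_3=1, p_3 = 1*5 + 1 = 6, q_3 = 1*26 + 5 = 31.
  i=4: a_4=6, p_4 = 6*6 + 5 = 41, q_4 = 6*31 + 26 = 212.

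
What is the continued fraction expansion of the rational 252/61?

Run the Euclidean algorithm on 252 and 61; the successive quotients are the partial quotients a_0, a_1, ... (each step inverts the fractional part left over by the previous one):
  252 = 4*61 + 8, so a_0 = 4.
  61 = 7*8 + 5, so a_1 = 7.
  8 = 1*5 + 3, so a_2 = 1.
  5 = 1*3 + 2, so a_3 = 1.
  3 = 1*2 + 1, so a_4 = 1.
  2 = 2*1 + 0, so a_5 = 2.
The remainder reaches 0 after 6 divisions, so the expansion has 6 partial quotients, read off in order.

[4; 7, 1, 1, 1, 2]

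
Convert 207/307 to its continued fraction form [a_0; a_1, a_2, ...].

Run the Euclidean algorithm on 207 and 307; the successive quotients are the partial quotients a_0, a_1, ... (each step inverts the fractional part left over by the previous one):
  207 = 0*307 + 207, so a_0 = 0.
  307 = 1*207 + 100, so a_1 = 1.
  207 = 2*100 + 7, so a_2 = 2.
  100 = 14*7 + 2, so a_3 = 14.
  7 = 3*2 + 1, so a_4 = 3.
  2 = 2*1 + 0, so a_5 = 2.
The remainder reaches 0 after 6 divisions, so the expansion has 6 partial quotients, read off in order.

[0; 1, 2, 14, 3, 2]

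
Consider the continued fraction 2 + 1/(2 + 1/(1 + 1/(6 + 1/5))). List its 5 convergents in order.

2/1, 5/2, 7/3, 47/20, 242/103

Using the convergent recurrence p_i = a_i*p_{i-1} + p_{i-2}, q_i = a_i*q_{i-1} + q_{i-2} with p_{-2}=0, p_{-1}=1, q_{-2}=1, q_{-1}=0:
  i=0: a_0=2, p_0 = 2*1 + 0 = 2, q_0 = 2*0 + 1 = 1.
  i=1: a_1=2, p_1 = 2*2 + 1 = 5, q_1 = 2*1 + 0 = 2.
  i=2: a_2=1, p_2 = 1*5 + 2 = 7, q_2 = 1*2 + 1 = 3.
  i=3: a_3=6, p_3 = 6*7 + 5 = 47, q_3 = 6*3 + 2 = 20.
  i=4: a_4=5, p_4 = 5*47 + 7 = 242, q_4 = 5*20 + 3 = 103.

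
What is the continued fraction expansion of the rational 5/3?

Run the Euclidean algorithm on 5 and 3; the successive quotients are the partial quotients a_0, a_1, ... (each step inverts the fractional part left over by the previous one):
  5 = 1*3 + 2, so a_0 = 1.
  3 = 1*2 + 1, so a_1 = 1.
  2 = 2*1 + 0, so a_2 = 2.
The remainder reaches 0 after 3 divisions, so the expansion has 3 partial quotients, read off in order.

[1; 1, 2]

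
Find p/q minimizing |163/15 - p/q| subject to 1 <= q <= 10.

87/8

Expand x = 163/15 as a continued fraction with the Euclidean algorithm:
  163 = 10*15 + 13, so a_0 = 10.
  15 = 1*13 + 2, so a_1 = 1.
  13 = 6*2 + 1, so a_2 = 6.
  2 = 2*1 + 0, so a_3 = 2.
so x = [10; 1, 6, 2].
Convergents (p_i = a_i*p_{i-1} + p_{i-2}, q_i = a_i*q_{i-1} + q_{i-2} with p_{-2}=0, p_{-1}=1, q_{-2}=1, q_{-1}=0), until the denominator exceeds 10:
  i=0: a_0=10, p_0 = 10*1 + 0 = 10, q_0 = 10*0 + 1 = 1.
  i=1: a_1=1, p_1 = 1*10 + 1 = 11, q_1 = 1*1 + 0 = 1.
  i=2: a_2=6, p_2 = 6*11 + 10 = 76, q_2 = 6*1 + 1 = 7.
  i=3: a_3=2, p_3 = 2*76 + 11 = 163, q_3 = 2*7 + 1 = 15.
q_3 = 15 > 10, so the last convergent with denominator <= 10 is p_2/q_2 = 76/7.
The closest fraction with denominator <= 10 is either p_2/q_2 or the intermediate fraction (k*p_2 + p_1)/(k*q_2 + q_1) with the largest k >= 1 whose denominator stays <= 10; these approach x as k grows, and every other convergent or intermediate fraction in range is farther away.
Largest k: floor((10 - q_1)/q_2) = floor((10 - 1)/7) = 1.
That gives (1*76 + 11)/(1*7 + 1) = 87/8.
Compare the errors: |x - 76/7| = |163*7 - 76*15|/(15*7) = 1/105, and |x - 87/8| = |163*8 - 87*15|/(15*8) = 1/120.
Cross-multiplying, 1*105 = 105 < 120 = 1*120, so 1/120 is smaller: the intermediate fraction 87/8 is closer to x than 76/7.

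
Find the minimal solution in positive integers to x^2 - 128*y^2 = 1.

(x, y) = (577, 51)

First expand sqrt(128) as a continued fraction. With x_i = (sqrt(128) + m_i)/d_i and (m_0, d_0) = (0, 1): a_0 = floor(sqrt(128)) = 11, since 11^2 = 121 <= 128 < 144 = 12^2.
Iterate m_{i+1} = d_i*a_i - m_i, d_{i+1} = (128 - m_{i+1}^2)/d_i, a_{i+1} = floor((a_0 + m_{i+1})/d_{i+1}):
  m_1 = 1*11 - 0 = 11, d_1 = (128 - 11^2)/1 = 7/1 = 7, a_1 = floor((11 + 11)/7) = 3.
  m_2 = 7*3 - 11 = 10, d_2 = (128 - 10^2)/7 = 28/7 = 4, a_2 = floor((11 + 10)/4) = 5.
  m_3 = 4*5 - 10 = 10, d_3 = (128 - 10^2)/4 = 28/4 = 7, a_3 = floor((11 + 10)/7) = 3.
  m_4 = 7*3 - 10 = 11, d_4 = (128 - 11^2)/7 = 7/7 = 1, a_4 = floor((11 + 11)/1) = 22.
  m_5 = 1*22 - 11 = 11, d_5 = (128 - 11^2)/1 = 7/1 = 7: (m_5, d_5) = (m_1, d_1) = (11, 7), so from here the quotients repeat a_1, ..., a_4; the period length is 4.
So sqrt(128) = [11; (3, 5, 3, 22)] with period length k = 4.
k is even, so the fundamental solution of x^2 - 128y^2 = 1 is (p_{k-1}, q_{k-1}) = (p_3, q_3); compute convergents through index 3.
Convergents (p_i = a_i*p_{i-1} + p_{i-2}, q_i = a_i*q_{i-1} + q_{i-2} with p_{-2}=0, p_{-1}=1, q_{-2}=1, q_{-1}=0):
  i=0: a_0=11, p_0 = 11*1 + 0 = 11, q_0 = 11*0 + 1 = 1.
  i=1: a_1=3, p_1 = 3*11 + 1 = 34, q_1 = 3*1 + 0 = 3.
  i=2: a_2=5, p_2 = 5*34 + 11 = 181, q_2 = 5*3 + 1 = 16.
  i=3: a_3=3, p_3 = 3*181 + 34 = 577, q_3 = 3*16 + 3 = 51.
Check: 577^2 - 128*51^2 = 332929 - 332928 = 1, so (x, y) = (577, 51) solves the equation, and by the theorem it is the least positive solution.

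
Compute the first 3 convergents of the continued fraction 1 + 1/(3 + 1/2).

1/1, 4/3, 9/7

Using the convergent recurrence p_i = a_i*p_{i-1} + p_{i-2}, q_i = a_i*q_{i-1} + q_{i-2} with p_{-2}=0, p_{-1}=1, q_{-2}=1, q_{-1}=0:
  i=0: a_0=1, p_0 = 1*1 + 0 = 1, q_0 = 1*0 + 1 = 1.
  i=1: a_1=3, p_1 = 3*1 + 1 = 4, q_1 = 3*1 + 0 = 3.
  i=2: a_2=2, p_2 = 2*4 + 1 = 9, q_2 = 2*3 + 1 = 7.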